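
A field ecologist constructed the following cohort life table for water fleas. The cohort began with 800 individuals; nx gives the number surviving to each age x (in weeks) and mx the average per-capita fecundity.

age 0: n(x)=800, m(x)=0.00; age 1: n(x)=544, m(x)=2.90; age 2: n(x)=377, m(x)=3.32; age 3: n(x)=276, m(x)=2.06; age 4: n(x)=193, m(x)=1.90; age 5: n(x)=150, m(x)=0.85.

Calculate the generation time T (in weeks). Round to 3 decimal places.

lx = nx/n0 = nx/800: 1, 0.68, 0.47125, 0.345, 0.24125, 0.1875
lx·mx: 0, 1.972, 1.56455…, 0.7107, 0.458375…, 0.159375 → R0 = 4.865…
x·lx·mx: 0, 1.972, 3.1291…, 2.1321, 1.8335…, 0.796875 → Σ = 9.863575…
T = 9.863575… / 4.865… = 2.027456… → 2.027

2.027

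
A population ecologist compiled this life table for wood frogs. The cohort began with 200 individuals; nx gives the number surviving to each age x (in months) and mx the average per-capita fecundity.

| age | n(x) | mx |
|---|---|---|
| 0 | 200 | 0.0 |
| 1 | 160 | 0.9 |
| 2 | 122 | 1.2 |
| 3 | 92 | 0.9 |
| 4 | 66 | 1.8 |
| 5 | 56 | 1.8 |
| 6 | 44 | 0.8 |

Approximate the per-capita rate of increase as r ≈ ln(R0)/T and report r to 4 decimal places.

0.3831

lx = nx/n0 = nx/200: 1, 0.8, 0.61, 0.46, 0.33, 0.28, 0.22
R0 = Σ lx·mx = 0 + 0.72 + 0.732 + 0.414 + 0.594 + 0.504 + 0.176 = 3.14
Σ x·lx·mx = 9.378; T = 9.378/3.14 = 2.98662…
r ≈ ln(R0)/T = ln(3.14)/2.98662… = 0.383116… → 0.3831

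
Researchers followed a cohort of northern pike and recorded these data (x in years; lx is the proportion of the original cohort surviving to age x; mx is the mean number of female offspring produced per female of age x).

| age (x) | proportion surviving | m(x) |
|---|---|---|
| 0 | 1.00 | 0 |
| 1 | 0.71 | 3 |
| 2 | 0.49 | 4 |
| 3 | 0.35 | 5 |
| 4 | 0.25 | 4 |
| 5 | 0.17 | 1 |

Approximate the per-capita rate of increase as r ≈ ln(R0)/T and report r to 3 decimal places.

0.845

R0 = Σ lx·mx = 0 + 2.13 + 1.96 + 1.75 + 1 + 0.17 = 7.01
Σ x·lx·mx = 16.15; T = 16.15/7.01 = 2.30385…
r ≈ ln(R0)/T = ln(7.01)/2.30385… = 0.84525… → 0.845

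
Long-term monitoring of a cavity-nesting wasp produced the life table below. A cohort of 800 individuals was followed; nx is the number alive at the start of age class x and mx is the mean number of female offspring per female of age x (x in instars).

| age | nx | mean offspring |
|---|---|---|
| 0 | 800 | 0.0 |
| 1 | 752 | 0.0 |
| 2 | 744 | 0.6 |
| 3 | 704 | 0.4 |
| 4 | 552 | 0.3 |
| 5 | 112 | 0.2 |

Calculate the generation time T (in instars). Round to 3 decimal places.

2.742

lx = nx/n0 = nx/800: 1, 0.94, 0.93, 0.88, 0.69, 0.14
lx·mx: 0, 0, 0.558, 0.352, 0.207, 0.028 → R0 = 1.145
x·lx·mx: 0, 0, 1.116, 1.056, 0.828, 0.14 → Σ = 3.14
T = 3.14 / 1.145 = 2.742358… → 2.742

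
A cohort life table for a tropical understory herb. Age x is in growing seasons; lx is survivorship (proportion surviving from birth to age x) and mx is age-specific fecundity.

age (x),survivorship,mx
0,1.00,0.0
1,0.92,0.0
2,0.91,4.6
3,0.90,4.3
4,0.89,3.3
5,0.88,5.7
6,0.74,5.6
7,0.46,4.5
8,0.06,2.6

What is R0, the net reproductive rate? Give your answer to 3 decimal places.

22.379

lx·mx by age: 0, 0, 4.186, 3.87, 2.937, 5.016, 4.144, 2.07, 0.156
R0 = Σ lx·mx = 22.379 → 22.379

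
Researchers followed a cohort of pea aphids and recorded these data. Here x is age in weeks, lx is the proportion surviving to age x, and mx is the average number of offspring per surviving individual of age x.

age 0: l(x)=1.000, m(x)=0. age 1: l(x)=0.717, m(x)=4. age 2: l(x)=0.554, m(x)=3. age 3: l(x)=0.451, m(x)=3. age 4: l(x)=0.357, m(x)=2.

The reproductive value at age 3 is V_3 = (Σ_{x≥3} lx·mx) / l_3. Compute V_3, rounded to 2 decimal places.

lx·mx for x ≥ 3: 1.353, 0.714 → sum = 2.067
V_3 = 2.067 / l_3 = 2.067 / 0.451 = 4.583149… → 4.58

4.58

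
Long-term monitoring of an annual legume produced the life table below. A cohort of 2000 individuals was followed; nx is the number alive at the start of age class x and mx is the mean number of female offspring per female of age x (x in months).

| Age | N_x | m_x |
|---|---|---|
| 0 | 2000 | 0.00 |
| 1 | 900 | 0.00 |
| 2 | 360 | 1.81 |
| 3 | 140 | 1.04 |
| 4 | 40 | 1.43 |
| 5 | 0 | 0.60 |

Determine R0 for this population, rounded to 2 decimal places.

lx = nx/n0 = nx/2000: 1, 0.45, 0.18, 0.07, 0.02, 0
lx·mx by age: 0, 0, 0.3258, 0.0728, 0.0286, 0
R0 = Σ lx·mx = 0.4272 → 0.43

0.43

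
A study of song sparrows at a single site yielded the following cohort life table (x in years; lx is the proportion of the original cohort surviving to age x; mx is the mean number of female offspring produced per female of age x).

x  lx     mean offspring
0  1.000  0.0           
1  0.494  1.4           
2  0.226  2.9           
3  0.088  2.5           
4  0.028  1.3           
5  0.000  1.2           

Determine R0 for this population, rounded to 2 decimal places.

1.60

lx·mx by age: 0, 0.6916, 0.6554, 0.22, 0.0364, 0
R0 = Σ lx·mx = 1.6034 → 1.60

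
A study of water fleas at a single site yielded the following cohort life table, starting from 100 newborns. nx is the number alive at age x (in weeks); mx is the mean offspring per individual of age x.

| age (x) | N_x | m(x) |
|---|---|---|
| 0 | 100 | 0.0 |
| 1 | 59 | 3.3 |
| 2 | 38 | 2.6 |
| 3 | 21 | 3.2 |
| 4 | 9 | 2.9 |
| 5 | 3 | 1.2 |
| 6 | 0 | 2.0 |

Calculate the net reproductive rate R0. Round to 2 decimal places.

lx = nx/n0 = nx/100: 1, 0.59, 0.38, 0.21, 0.09, 0.03, 0
lx·mx by age: 0, 1.947, 0.988, 0.672, 0.261, 0.036, 0
R0 = Σ lx·mx = 3.904 → 3.90

3.90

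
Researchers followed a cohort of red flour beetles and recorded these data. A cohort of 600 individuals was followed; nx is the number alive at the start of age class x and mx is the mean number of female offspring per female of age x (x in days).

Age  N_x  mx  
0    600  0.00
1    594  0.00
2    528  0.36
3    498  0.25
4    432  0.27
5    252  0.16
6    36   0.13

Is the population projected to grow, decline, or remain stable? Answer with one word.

lx = nx/n0 = nx/600: 1, 0.99, 0.88, 0.83, 0.72, 0.42, 0.06
R0 = Σ lx·mx = 0 + 0 + 0.3168 + 0.2075 + 0.1944 + 0.0672 + 0.0078 = 0.7937
R0 < 1, so the population is declining.

declining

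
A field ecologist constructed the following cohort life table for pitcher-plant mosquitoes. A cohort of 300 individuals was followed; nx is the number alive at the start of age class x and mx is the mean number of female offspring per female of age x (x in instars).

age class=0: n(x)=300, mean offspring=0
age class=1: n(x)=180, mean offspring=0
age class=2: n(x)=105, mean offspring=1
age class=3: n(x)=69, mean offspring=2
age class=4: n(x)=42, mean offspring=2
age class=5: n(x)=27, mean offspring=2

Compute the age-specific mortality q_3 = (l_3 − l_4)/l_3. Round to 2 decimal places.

lx = nx/n0 = nx/300: 1, 0.6, 0.35, 0.23, 0.14, 0.09
q_3 = (l_3 − l_4) / l_3 = (0.23 − 0.14) / 0.23
     = 0.09 / 0.23 = 0.391304… → 0.39

0.39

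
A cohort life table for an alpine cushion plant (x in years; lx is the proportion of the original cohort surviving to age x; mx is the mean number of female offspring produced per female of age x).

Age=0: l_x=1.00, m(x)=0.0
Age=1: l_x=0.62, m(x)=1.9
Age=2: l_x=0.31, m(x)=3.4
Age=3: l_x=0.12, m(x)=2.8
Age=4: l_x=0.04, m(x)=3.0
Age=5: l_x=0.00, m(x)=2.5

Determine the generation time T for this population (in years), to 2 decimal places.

1.78

lx·mx: 0, 1.178, 1.054, 0.336, 0.12, 0 → R0 = 2.688
x·lx·mx: 0, 1.178, 2.108, 1.008, 0.48, 0 → Σ = 4.774
T = 4.774 / 2.688 = 1.776042… → 1.78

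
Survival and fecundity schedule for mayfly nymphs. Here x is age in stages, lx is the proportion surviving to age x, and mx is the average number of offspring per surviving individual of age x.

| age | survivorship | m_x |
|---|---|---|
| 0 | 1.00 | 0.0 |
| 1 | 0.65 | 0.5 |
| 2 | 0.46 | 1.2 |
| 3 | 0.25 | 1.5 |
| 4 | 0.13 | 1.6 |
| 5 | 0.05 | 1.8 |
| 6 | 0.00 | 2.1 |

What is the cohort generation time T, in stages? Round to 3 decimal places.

lx·mx: 0, 0.325, 0.552, 0.375, 0.208, 0.09, 0 → R0 = 1.55
x·lx·mx: 0, 0.325, 1.104, 1.125, 0.832, 0.45, 0 → Σ = 3.836
T = 3.836 / 1.55 = 2.474839… → 2.475

2.475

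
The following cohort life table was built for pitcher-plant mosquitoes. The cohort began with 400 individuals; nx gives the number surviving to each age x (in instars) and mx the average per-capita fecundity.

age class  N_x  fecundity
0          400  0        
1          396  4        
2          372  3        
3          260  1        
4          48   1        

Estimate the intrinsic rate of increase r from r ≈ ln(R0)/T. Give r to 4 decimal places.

lx = nx/n0 = nx/400: 1, 0.99, 0.93, 0.65, 0.12
R0 = Σ lx·mx = 0 + 3.96 + 2.79 + 0.65 + 0.12 = 7.52
Σ x·lx·mx = 11.97; T = 11.97/7.52 = 1.59176…
r ≈ ln(R0)/T = ln(7.52)/1.59176… = 1.26751… → 1.2675

1.2675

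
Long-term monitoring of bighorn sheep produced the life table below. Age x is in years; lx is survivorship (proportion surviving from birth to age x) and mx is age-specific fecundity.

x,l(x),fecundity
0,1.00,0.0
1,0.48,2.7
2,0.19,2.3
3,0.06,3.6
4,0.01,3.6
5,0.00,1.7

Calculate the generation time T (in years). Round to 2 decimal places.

lx·mx: 0, 1.296, 0.437, 0.216, 0.036, 0 → R0 = 1.985
x·lx·mx: 0, 1.296, 0.874, 0.648, 0.144, 0 → Σ = 2.962
T = 2.962 / 1.985 = 1.492191… → 1.49

1.49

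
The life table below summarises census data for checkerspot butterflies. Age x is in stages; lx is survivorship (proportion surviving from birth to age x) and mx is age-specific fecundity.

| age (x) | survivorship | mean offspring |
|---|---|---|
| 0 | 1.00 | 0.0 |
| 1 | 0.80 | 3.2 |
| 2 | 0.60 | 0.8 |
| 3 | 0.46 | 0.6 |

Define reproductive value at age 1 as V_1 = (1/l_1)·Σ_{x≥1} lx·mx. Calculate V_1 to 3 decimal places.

lx·mx for x ≥ 1: 2.56, 0.48, 0.276 → sum = 3.316
V_1 = 3.316 / l_1 = 3.316 / 0.8 = 4.145 → 4.145

4.145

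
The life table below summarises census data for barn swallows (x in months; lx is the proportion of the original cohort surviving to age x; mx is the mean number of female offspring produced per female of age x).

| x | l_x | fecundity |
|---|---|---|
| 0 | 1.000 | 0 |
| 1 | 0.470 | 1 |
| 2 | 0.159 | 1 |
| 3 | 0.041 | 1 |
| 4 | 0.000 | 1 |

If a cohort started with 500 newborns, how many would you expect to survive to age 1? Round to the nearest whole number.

235

Expected survivors = N0 · l_1 = 500 × 0.470 = 235 → 235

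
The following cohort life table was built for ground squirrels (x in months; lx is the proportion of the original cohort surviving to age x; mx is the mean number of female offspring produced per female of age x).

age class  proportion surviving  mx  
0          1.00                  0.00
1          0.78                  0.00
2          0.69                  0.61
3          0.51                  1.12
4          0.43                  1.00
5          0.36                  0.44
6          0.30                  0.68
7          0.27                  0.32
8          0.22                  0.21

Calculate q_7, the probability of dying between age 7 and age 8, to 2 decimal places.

q_7 = (l_7 − l_8) / l_7 = (0.27 − 0.22) / 0.27
     = 0.05 / 0.27 = 0.185185… → 0.19

0.19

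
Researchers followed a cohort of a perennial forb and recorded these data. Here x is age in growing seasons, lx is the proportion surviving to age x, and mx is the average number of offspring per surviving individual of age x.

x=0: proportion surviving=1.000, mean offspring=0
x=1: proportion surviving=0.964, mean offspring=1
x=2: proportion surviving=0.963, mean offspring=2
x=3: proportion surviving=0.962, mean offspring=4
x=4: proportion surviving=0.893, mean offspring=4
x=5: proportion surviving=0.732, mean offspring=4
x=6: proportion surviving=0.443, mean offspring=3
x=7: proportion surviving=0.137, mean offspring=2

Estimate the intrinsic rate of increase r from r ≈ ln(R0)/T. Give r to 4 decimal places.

R0 = Σ lx·mx = 0 + 0.964 + 1.926 + 3.848 + 3.572 + 2.928 + 1.329 + 0.274 = 14.841
Σ x·lx·mx = 55.18; T = 55.18/14.841 = 3.71808…
r ≈ ln(R0)/T = ln(14.841)/3.71808… = 0.725481… → 0.7255

0.7255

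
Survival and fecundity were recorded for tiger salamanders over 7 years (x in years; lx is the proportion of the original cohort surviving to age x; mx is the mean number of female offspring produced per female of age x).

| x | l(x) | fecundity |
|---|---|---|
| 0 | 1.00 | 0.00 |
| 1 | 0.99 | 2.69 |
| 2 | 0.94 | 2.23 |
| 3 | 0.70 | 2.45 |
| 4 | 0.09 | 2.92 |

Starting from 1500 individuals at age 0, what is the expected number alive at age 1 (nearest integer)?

Expected survivors = N0 · l_1 = 1500 × 0.99 = 1485 → 1485

1485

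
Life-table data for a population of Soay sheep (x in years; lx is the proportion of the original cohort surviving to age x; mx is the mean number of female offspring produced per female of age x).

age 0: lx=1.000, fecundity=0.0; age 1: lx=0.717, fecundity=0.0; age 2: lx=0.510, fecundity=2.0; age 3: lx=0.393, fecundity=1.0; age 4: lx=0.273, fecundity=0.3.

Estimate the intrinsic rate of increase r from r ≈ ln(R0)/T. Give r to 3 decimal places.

R0 = Σ lx·mx = 0 + 0 + 1.02 + 0.393 + 0.0819 = 1.4949
Σ x·lx·mx = 3.5466; T = 3.5466/1.4949 = 2.37247…
r ≈ ln(R0)/T = ln(1.4949)/2.37247… = 0.16947… → 0.169

0.169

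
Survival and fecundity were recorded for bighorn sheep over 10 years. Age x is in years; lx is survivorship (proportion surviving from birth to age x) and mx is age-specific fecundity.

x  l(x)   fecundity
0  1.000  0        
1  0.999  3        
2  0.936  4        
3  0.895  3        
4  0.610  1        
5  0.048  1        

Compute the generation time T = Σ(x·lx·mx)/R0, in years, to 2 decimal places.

2.10

lx·mx: 0, 2.997, 3.744, 2.685, 0.61, 0.048 → R0 = 10.084
x·lx·mx: 0, 2.997, 7.488, 8.055, 2.44, 0.24 → Σ = 21.22
T = 21.22 / 10.084 = 2.104324… → 2.10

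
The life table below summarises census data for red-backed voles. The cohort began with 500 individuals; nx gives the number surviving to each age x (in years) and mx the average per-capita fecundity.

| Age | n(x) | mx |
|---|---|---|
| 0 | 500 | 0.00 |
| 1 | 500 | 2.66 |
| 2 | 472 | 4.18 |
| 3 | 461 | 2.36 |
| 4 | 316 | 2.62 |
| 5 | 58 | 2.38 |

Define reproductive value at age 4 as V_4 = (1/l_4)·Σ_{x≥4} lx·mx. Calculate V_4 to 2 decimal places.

3.06

lx = nx/n0 = nx/500: 1, 1, 0.944, 0.922, 0.632, 0.116
lx·mx for x ≥ 4: 1.65584, 0.27608 → sum = 1.93192
V_4 = 1.93192 / l_4 = 1.93192 / 0.632 = 3.056835… → 3.06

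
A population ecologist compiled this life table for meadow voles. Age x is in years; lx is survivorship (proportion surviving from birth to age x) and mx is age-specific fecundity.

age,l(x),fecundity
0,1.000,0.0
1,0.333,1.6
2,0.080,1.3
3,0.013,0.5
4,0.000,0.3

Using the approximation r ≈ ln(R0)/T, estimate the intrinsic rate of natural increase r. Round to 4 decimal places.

-0.3733

R0 = Σ lx·mx = 0 + 0.5328 + 0.104 + 0.0065 + 0 = 0.6433
Σ x·lx·mx = 0.7603; T = 0.7603/0.6433 = 1.18187…
r ≈ ln(R0)/T = ln(0.6433)/1.18187… = -0.373258… → -0.3733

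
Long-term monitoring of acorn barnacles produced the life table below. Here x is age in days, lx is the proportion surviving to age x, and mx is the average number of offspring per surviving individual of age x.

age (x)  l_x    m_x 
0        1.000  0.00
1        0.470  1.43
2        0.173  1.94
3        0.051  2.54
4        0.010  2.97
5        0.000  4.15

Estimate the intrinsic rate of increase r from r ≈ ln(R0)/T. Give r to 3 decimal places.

0.097

R0 = Σ lx·mx = 0 + 0.6721 + 0.33562 + 0.12954 + 0.0297 + 0 = 1.16696
Σ x·lx·mx = 1.85076; T = 1.85076/1.16696 = 1.58597…
r ≈ ln(R0)/T = ln(1.16696)/1.58597… = 0.09736… → 0.097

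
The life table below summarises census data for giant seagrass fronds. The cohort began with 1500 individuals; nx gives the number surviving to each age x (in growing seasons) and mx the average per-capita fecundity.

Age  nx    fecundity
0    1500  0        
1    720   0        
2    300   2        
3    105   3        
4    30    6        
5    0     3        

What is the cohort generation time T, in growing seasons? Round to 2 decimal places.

lx = nx/n0 = nx/1500: 1, 0.48, 0.2, 0.07, 0.02, 0
lx·mx: 0, 0, 0.4, 0.21, 0.12, 0 → R0 = 0.73
x·lx·mx: 0, 0, 0.8, 0.63, 0.48, 0 → Σ = 1.91
T = 1.91 / 0.73 = 2.616438… → 2.62

2.62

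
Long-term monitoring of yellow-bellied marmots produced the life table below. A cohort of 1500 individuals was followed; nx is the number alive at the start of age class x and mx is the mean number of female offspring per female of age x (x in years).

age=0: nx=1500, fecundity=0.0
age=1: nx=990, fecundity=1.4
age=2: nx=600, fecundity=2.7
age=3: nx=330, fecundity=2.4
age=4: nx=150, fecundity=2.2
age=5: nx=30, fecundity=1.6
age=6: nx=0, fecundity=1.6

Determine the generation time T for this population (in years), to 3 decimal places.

2.050

lx = nx/n0 = nx/1500: 1, 0.66, 0.4, 0.22, 0.1, 0.02, 0
lx·mx: 0, 0.924, 1.08, 0.528, 0.22, 0.032, 0 → R0 = 2.784
x·lx·mx: 0, 0.924, 2.16, 1.584, 0.88, 0.16, 0 → Σ = 5.708
T = 5.708 / 2.784 = 2.050287… → 2.050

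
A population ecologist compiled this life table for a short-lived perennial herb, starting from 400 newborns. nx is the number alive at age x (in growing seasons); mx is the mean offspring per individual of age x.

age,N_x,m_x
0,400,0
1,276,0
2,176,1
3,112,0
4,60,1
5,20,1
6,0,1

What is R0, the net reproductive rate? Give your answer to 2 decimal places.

0.64

lx = nx/n0 = nx/400: 1, 0.69, 0.44, 0.28, 0.15, 0.05, 0
lx·mx by age: 0, 0, 0.44, 0, 0.15, 0.05, 0
R0 = Σ lx·mx = 0.64 → 0.64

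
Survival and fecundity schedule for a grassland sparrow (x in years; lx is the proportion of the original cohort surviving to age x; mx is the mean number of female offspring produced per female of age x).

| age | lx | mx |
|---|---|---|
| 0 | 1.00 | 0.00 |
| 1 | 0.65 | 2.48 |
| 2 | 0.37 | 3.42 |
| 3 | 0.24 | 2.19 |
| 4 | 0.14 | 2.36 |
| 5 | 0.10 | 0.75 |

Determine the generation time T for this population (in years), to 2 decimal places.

1.95

lx·mx: 0, 1.612, 1.2654, 0.5256, 0.3304, 0.075 → R0 = 3.8084
x·lx·mx: 0, 1.612, 2.5308, 1.5768, 1.3216, 0.375 → Σ = 7.4162
T = 7.4162 / 3.8084 = 1.947327… → 1.95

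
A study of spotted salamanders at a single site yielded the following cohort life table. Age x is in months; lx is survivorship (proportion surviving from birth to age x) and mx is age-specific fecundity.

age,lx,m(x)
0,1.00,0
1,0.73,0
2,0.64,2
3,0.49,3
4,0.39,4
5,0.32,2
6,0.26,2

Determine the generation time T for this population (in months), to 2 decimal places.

lx·mx: 0, 0, 1.28, 1.47, 1.56, 0.64, 0.52 → R0 = 5.47
x·lx·mx: 0, 0, 2.56, 4.41, 6.24, 3.2, 3.12 → Σ = 19.53
T = 19.53 / 5.47 = 3.570384… → 3.57

3.57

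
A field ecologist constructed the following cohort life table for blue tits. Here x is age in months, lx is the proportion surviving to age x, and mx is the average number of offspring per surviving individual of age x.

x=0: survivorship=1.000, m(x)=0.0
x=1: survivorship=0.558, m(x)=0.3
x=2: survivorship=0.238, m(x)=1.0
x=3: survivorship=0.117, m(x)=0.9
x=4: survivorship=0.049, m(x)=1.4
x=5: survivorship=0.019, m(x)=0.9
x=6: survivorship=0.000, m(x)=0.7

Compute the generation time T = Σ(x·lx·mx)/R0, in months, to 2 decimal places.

2.21

lx·mx: 0, 0.1674, 0.238, 0.1053, 0.0686, 0.0171, 0 → R0 = 0.5964
x·lx·mx: 0, 0.1674, 0.476, 0.3159, 0.2744, 0.0855, 0 → Σ = 1.3192
T = 1.3192 / 0.5964 = 2.211938… → 2.21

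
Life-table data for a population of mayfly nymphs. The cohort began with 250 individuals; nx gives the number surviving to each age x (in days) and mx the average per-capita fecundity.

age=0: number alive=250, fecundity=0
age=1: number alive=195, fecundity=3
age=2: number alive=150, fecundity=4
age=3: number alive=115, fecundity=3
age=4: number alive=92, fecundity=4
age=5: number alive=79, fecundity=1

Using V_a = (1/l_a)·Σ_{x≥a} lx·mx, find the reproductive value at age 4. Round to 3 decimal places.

4.859

lx = nx/n0 = nx/250: 1, 0.78, 0.6, 0.46, 0.368, 0.316
lx·mx for x ≥ 4: 1.472, 0.316 → sum = 1.788
V_4 = 1.788 / l_4 = 1.788 / 0.368 = 4.858696… → 4.859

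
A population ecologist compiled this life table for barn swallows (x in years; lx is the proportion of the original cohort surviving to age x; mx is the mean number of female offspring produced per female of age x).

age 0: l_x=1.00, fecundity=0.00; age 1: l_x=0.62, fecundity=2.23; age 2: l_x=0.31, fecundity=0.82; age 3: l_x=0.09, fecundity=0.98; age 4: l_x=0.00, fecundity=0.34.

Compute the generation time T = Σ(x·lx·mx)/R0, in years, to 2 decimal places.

lx·mx: 0, 1.3826, 0.2542, 0.0882, 0 → R0 = 1.725
x·lx·mx: 0, 1.3826, 0.5084, 0.2646, 0 → Σ = 2.1556
T = 2.1556 / 1.725 = 1.249623… → 1.25

1.25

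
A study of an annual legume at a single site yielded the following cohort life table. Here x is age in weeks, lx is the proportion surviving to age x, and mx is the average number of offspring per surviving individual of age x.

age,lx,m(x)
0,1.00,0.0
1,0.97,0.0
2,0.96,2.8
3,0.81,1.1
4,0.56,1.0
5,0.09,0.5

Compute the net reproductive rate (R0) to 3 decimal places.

4.184

lx·mx by age: 0, 0, 2.688, 0.891, 0.56, 0.045
R0 = Σ lx·mx = 4.184 → 4.184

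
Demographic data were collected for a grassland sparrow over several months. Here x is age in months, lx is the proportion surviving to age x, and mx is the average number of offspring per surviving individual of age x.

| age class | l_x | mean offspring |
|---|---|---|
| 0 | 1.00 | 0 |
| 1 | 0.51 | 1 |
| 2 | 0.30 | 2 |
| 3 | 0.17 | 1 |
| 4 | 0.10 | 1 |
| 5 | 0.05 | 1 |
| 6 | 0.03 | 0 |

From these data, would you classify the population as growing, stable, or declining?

growing

R0 = Σ lx·mx = 0 + 0.51 + 0.6 + 0.17 + 0.1 + 0.05 + 0 = 1.43
R0 > 1, so the population is growing.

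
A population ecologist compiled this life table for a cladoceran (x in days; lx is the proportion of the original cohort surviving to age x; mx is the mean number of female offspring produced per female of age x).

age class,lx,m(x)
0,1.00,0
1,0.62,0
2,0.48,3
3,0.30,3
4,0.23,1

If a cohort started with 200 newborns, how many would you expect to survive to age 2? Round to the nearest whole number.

96

Expected survivors = N0 · l_2 = 200 × 0.48 = 96 → 96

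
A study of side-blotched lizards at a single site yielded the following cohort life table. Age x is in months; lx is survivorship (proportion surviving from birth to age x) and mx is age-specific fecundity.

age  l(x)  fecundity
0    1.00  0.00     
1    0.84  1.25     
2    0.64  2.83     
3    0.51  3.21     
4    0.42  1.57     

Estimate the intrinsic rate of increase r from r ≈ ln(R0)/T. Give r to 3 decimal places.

R0 = Σ lx·mx = 0 + 1.05 + 1.8112 + 1.6371 + 0.6594 = 5.1577
Σ x·lx·mx = 12.2213; T = 12.2213/5.1577 = 2.36953…
r ≈ ln(R0)/T = ln(5.1577)/2.36953… = 0.69233… → 0.692

0.692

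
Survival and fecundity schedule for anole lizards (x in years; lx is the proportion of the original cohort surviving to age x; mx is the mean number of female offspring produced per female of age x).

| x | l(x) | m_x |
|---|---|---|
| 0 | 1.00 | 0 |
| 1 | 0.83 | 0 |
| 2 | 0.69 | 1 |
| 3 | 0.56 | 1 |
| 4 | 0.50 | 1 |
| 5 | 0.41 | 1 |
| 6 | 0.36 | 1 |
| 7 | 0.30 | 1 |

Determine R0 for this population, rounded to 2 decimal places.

2.82

lx·mx by age: 0, 0, 0.69, 0.56, 0.5, 0.41, 0.36, 0.3
R0 = Σ lx·mx = 2.82 → 2.82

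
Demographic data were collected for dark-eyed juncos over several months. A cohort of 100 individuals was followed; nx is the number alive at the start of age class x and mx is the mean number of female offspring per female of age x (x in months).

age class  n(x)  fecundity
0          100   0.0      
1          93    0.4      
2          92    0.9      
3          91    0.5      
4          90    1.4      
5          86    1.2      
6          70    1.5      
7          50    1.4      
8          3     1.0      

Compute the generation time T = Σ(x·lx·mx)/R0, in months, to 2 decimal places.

lx = nx/n0 = nx/100: 1, 0.93, 0.92, 0.91, 0.9, 0.86, 0.7, 0.5, 0.03
lx·mx: 0, 0.372, 0.828, 0.455, 1.26, 1.032, 1.05, 0.7, 0.03 → R0 = 5.727
x·lx·mx: 0, 0.372, 1.656, 1.365, 5.04, 5.16, 6.3, 4.9, 0.24 → Σ = 25.033
T = 25.033 / 5.727 = 4.371049… → 4.37

4.37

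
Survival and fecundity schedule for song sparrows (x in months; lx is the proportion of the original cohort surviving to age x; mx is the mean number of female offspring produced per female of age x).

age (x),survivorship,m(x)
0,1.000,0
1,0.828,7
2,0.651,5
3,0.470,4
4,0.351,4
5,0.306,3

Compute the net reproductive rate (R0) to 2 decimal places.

lx·mx by age: 0, 5.796, 3.255, 1.88, 1.404, 0.918
R0 = Σ lx·mx = 13.253 → 13.25

13.25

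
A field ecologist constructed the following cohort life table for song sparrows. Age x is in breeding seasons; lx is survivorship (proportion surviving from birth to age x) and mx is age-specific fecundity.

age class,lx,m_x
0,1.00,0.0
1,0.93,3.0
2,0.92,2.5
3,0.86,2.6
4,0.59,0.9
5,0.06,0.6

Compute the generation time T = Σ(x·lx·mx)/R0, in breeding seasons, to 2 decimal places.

lx·mx: 0, 2.79, 2.3, 2.236, 0.531, 0.036 → R0 = 7.893
x·lx·mx: 0, 2.79, 4.6, 6.708, 2.124, 0.18 → Σ = 16.402
T = 16.402 / 7.893 = 2.078044… → 2.08

2.08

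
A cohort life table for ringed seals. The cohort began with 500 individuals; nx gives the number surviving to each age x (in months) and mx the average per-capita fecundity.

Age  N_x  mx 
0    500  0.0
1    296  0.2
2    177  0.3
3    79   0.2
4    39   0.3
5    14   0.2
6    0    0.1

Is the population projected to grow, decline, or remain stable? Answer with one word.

declining

lx = nx/n0 = nx/500: 1, 0.592, 0.354, 0.158, 0.078, 0.028, 0
R0 = Σ lx·mx = 0 + 0.1184 + 0.1062 + 0.0316 + 0.0234 + 0.0056 + 0 = 0.2852
R0 < 1, so the population is declining.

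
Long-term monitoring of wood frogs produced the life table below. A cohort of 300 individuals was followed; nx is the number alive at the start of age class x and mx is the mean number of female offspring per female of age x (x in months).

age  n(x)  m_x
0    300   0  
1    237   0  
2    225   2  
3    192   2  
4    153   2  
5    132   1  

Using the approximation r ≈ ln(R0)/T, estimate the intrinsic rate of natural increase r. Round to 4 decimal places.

0.4668

lx = nx/n0 = nx/300: 1, 0.79, 0.75, 0.64, 0.51, 0.44
R0 = Σ lx·mx = 0 + 0 + 1.5 + 1.28 + 1.02 + 0.44 = 4.24
Σ x·lx·mx = 13.12; T = 13.12/4.24 = 3.09434…
r ≈ ln(R0)/T = ln(4.24)/3.09434… = 0.466841… → 0.4668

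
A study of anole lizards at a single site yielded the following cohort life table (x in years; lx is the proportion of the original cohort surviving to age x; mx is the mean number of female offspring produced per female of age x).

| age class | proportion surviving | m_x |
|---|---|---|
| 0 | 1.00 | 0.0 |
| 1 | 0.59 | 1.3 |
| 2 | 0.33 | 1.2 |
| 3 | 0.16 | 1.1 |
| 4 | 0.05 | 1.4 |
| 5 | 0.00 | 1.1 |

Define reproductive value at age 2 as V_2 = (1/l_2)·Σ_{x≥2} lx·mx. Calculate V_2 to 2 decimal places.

1.95

lx·mx for x ≥ 2: 0.396, 0.176, 0.07, 0 → sum = 0.642
V_2 = 0.642 / l_2 = 0.642 / 0.33 = 1.945455… → 1.95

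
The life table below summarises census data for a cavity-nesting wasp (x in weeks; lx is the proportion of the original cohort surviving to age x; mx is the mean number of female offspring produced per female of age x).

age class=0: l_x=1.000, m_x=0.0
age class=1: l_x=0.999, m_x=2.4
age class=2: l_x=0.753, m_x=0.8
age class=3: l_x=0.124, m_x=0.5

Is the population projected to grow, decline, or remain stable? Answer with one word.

R0 = Σ lx·mx = 0 + 2.3976 + 0.6024 + 0.062 = 3.062
R0 > 1, so the population is growing.

growing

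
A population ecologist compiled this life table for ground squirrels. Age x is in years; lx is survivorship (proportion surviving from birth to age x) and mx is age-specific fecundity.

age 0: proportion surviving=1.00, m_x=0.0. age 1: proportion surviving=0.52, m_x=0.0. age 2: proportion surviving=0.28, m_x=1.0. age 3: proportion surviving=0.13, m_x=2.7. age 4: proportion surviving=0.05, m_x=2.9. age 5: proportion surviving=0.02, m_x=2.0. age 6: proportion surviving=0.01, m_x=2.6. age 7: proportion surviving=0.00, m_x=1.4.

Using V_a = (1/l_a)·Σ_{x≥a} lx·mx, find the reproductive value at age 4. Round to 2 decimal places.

4.22

lx·mx for x ≥ 4: 0.145, 0.04, 0.026, 0 → sum = 0.211
V_4 = 0.211 / l_4 = 0.211 / 0.05 = 4.22 → 4.22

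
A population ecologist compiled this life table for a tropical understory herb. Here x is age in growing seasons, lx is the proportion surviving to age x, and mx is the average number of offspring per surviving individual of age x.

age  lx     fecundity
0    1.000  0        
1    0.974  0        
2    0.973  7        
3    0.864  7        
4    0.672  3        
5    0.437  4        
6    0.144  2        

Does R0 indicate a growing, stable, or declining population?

R0 = Σ lx·mx = 0 + 0 + 6.811 + 6.048 + 2.016 + 1.748 + 0.288 = 16.911
R0 > 1, so the population is growing.

growing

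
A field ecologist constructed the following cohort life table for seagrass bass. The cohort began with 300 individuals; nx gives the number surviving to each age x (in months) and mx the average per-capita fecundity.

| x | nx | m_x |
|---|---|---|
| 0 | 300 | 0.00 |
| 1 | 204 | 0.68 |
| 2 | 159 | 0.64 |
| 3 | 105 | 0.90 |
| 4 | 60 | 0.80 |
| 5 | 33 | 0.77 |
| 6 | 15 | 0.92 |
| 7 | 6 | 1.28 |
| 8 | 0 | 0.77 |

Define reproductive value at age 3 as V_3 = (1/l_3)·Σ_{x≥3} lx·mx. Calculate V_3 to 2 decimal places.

1.80

lx = nx/n0 = nx/300: 1, 0.68, 0.53, 0.35, 0.2, 0.11, 0.05, 0.02, 0
lx·mx for x ≥ 3: 0.315, 0.16, 0.0847, 0.046, 0.0256, 0 → sum = 0.6313
V_3 = 0.6313 / l_3 = 0.6313 / 0.35 = 1.803714… → 1.80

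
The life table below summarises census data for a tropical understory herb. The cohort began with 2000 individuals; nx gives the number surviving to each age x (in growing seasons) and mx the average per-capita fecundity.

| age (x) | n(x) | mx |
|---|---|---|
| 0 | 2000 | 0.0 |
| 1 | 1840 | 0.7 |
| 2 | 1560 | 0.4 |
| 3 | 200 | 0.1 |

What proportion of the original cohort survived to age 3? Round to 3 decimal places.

0.100

l_3 = n_3/n_0 = 200/2000 = 0.1 → 0.100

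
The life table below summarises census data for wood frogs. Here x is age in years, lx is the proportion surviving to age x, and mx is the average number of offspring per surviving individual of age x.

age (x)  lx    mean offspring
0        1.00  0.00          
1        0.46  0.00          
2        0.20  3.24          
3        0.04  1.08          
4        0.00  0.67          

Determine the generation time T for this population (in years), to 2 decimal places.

lx·mx: 0, 0, 0.648, 0.0432, 0 → R0 = 0.6912
x·lx·mx: 0, 0, 1.296, 0.1296, 0 → Σ = 1.4256
T = 1.4256 / 0.6912 = 2.0625 → 2.06

2.06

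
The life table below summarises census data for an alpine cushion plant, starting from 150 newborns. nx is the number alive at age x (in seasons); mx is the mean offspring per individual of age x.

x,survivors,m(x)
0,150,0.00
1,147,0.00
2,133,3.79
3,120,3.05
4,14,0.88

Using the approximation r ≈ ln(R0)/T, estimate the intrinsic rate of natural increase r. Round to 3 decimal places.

lx = nx/n0 = nx/150: 1, 0.98, 0.88667…, 0.8, 0.09333…
R0 = Σ lx·mx = 0 + 0 + 3.36047… + 2.44 + 0.08213… = 5.8826…
Σ x·lx·mx = 14.369467…; T = 14.369467…/5.8826… = 2.44271…
r ≈ ln(R0)/T = ln(5.8826…)/2.44271… = 0.72542… → 0.725

0.725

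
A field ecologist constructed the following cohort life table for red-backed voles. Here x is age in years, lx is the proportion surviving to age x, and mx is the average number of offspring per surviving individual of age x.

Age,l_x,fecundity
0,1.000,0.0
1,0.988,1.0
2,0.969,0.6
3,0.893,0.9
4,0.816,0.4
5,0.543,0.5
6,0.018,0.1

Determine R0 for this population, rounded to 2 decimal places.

2.97

lx·mx by age: 0, 0.988, 0.5814, 0.8037, 0.3264, 0.2715, 0.0018
R0 = Σ lx·mx = 2.9728 → 2.97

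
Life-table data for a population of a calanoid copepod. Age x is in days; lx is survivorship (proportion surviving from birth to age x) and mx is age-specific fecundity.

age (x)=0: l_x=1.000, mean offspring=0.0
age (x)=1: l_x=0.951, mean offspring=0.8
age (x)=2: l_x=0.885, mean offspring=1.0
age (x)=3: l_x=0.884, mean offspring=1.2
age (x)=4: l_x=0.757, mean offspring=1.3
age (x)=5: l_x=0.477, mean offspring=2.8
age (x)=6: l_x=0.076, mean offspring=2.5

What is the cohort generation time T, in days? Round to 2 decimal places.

3.35

lx·mx: 0, 0.7608, 0.885, 1.0608, 0.9841, 1.3356, 0.19 → R0 = 5.2163
x·lx·mx: 0, 0.7608, 1.77, 3.1824, 3.9364, 6.678, 1.14 → Σ = 17.4676
T = 17.4676 / 5.2163 = 3.348657… → 3.35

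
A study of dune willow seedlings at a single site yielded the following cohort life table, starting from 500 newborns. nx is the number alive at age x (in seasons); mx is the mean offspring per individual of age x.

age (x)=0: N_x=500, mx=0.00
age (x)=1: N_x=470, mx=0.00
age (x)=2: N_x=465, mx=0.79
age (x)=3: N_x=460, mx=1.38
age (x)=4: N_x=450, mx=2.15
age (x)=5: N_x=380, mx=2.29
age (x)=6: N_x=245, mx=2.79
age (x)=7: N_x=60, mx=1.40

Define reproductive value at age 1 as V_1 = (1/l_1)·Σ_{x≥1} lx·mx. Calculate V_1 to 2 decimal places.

lx = nx/n0 = nx/500: 1, 0.94, 0.93, 0.92, 0.9, 0.76, 0.49, 0.12
lx·mx for x ≥ 1: 0, 0.7347, 1.2696, 1.935, 1.7404, 1.3671, 0.168 → sum = 7.2148
V_1 = 7.2148 / l_1 = 7.2148 / 0.94 = 7.675319… → 7.68

7.68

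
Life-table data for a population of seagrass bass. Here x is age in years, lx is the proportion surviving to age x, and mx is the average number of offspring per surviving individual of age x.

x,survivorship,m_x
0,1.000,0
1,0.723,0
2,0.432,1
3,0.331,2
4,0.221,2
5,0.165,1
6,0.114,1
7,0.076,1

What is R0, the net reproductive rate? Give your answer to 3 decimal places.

lx·mx by age: 0, 0, 0.432, 0.662, 0.442, 0.165, 0.114, 0.076
R0 = Σ lx·mx = 1.891 → 1.891

1.891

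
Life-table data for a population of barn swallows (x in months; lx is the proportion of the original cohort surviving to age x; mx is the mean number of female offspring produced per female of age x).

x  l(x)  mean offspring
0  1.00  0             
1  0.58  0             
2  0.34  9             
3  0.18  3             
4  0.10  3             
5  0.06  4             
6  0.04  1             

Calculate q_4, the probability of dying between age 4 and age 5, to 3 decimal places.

0.400

q_4 = (l_4 − l_5) / l_4 = (0.1 − 0.06) / 0.1
     = 0.04 / 0.1 = 0.4 → 0.400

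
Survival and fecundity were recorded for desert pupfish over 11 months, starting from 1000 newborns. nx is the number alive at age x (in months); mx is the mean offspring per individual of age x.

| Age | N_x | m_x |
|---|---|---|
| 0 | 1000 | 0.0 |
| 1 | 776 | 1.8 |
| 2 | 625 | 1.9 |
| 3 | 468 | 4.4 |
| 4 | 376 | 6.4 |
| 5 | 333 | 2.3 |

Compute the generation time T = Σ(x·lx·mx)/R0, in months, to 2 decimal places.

lx = nx/n0 = nx/1000: 1, 0.776, 0.625, 0.468, 0.376, 0.333
lx·mx: 0, 1.3968, 1.1875, 2.0592, 2.4064, 0.7659 → R0 = 7.8158
x·lx·mx: 0, 1.3968, 2.375, 6.1776, 9.6256, 3.8295 → Σ = 23.4045
T = 23.4045 / 7.8158 = 2.994511… → 2.99

2.99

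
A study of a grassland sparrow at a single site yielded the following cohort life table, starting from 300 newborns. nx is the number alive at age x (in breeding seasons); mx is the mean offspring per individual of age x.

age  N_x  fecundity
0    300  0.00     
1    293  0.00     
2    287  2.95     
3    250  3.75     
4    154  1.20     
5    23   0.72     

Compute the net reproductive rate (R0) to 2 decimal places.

6.62

lx = nx/n0 = nx/300: 1, 0.97667…, 0.95667…, 0.83333…, 0.51333…, 0.07667…
lx·mx by age: 0, 0, 2.822167…, 3.125…, 0.616…, 0.0552…
R0 = Σ lx·mx = 6.618367… → 6.62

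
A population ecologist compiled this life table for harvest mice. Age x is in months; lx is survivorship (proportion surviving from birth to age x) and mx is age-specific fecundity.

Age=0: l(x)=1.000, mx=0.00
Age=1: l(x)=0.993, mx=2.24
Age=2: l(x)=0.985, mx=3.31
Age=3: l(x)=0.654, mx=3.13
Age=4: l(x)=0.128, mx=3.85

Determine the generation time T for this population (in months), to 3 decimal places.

2.101

lx·mx: 0, 2.22432, 3.26035, 2.04702, 0.4928 → R0 = 8.02449
x·lx·mx: 0, 2.22432, 6.5207, 6.14106, 1.9712 → Σ = 16.85728
T = 16.85728 / 8.02449 = 2.100729… → 2.101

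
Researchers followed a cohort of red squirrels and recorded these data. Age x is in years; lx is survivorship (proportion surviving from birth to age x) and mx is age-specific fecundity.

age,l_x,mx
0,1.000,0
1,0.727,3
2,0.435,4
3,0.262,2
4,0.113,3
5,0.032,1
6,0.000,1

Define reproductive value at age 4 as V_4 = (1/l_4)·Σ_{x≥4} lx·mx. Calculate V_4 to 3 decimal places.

lx·mx for x ≥ 4: 0.339, 0.032, 0 → sum = 0.371
V_4 = 0.371 / l_4 = 0.371 / 0.113 = 3.283186… → 3.283

3.283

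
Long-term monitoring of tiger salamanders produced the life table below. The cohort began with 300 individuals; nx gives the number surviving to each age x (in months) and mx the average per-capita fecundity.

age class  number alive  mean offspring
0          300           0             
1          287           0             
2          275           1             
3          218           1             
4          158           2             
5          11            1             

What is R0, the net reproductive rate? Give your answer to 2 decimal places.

lx = nx/n0 = nx/300: 1, 0.95667…, 0.91667…, 0.72667…, 0.52667…, 0.03667…
lx·mx by age: 0, 0, 0.916667…, 0.726667…, 1.053333…, 0.036667…
R0 = Σ lx·mx = 2.733333… → 2.73

2.73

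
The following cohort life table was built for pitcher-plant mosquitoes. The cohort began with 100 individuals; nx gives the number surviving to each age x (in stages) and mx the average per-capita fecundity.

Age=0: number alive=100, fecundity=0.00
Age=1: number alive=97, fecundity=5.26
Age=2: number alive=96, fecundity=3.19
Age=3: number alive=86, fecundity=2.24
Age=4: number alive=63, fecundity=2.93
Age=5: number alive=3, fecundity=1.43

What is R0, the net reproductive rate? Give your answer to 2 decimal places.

11.98

lx = nx/n0 = nx/100: 1, 0.97, 0.96, 0.86, 0.63, 0.03
lx·mx by age: 0, 5.1022, 3.0624, 1.9264, 1.8459, 0.0429
R0 = Σ lx·mx = 11.9798 → 11.98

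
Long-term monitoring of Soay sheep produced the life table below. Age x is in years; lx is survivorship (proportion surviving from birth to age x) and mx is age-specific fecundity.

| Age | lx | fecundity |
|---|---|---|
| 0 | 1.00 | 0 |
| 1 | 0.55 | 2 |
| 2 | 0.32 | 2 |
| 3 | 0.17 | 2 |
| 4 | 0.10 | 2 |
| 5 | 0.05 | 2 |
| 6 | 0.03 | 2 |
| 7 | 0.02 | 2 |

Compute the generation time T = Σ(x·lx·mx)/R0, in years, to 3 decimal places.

lx·mx: 0, 1.1, 0.64, 0.34, 0.2, 0.1, 0.06, 0.04 → R0 = 2.48
x·lx·mx: 0, 1.1, 1.28, 1.02, 0.8, 0.5, 0.36, 0.28 → Σ = 5.34
T = 5.34 / 2.48 = 2.153226… → 2.153

2.153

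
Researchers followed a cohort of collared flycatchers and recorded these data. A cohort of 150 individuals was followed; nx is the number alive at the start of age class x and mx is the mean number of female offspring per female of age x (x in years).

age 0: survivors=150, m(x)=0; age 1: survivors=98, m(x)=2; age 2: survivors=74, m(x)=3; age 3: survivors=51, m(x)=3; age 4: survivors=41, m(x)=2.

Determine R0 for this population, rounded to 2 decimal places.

4.35

lx = nx/n0 = nx/150: 1, 0.65333…, 0.49333…, 0.34, 0.27333…
lx·mx by age: 0, 1.306667…, 1.48…, 1.02, 0.546667…
R0 = Σ lx·mx = 4.353333… → 4.35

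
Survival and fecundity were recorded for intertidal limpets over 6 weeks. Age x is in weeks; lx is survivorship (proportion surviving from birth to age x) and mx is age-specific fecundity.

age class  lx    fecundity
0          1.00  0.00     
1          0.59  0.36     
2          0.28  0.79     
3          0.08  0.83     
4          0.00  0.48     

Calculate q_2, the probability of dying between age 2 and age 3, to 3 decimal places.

0.714

q_2 = (l_2 − l_3) / l_2 = (0.28 − 0.08) / 0.28
     = 0.2 / 0.28 = 0.714286… → 0.714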